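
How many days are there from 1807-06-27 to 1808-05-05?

313

Day-of-year of June 27, 1807: 178.
Day-of-year of May 5, 1808: 126.
1807 has 365 days, so 365 − 178 = 187 days remain in 1807.
Total: 187 + 126 = 313 days.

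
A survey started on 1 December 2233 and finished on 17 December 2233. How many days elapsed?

16

Within December 2233: 17 − 1 = 16 days.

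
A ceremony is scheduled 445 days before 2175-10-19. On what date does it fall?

2174-07-31

Count 445 days before October 19, 2175:
Day-of-year of July 31, 2174: 212.
Day-of-year of October 19, 2175: 292.
2174 has 365 days, so 365 − 212 = 153 days remain in 2174.
Total: 153 + 292 = 445 days.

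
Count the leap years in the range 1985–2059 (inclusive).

18

Years divisible by 4: 1988, 1992, …, 2056 — 18 in all.
2000 is divisible by 400, so still leap.
No century exceptions apply. Count: 18.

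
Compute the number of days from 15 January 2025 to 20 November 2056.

From January 15, 2025 to January 15, 2056: 31 years, of which 7 contain a Feb 29 — 24×365 + 7×366 = 11322 days.
January 2056: 31 − 15 = 16 days remain.
Then 9 full months totalling 274 days.
November 1–20, 2056: 20 days.
Residual: 310 days.
Total: 11632 days.

11632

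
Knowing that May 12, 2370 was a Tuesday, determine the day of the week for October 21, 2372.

Saturday

Day-of-year of May 12, 2370: 132.
Day-of-year of October 21, 2372: 295.
2370 has 365 days, so 365 − 132 = 233 days remain in 2370.
Full years: 2371: 365. Sum = 365.
Total: 233 + 365 + 295 = 893 days.
893 mod 7 = 4, so 4 days after Tuesday is Saturday.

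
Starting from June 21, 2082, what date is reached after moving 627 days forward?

March 9, 2084

Count 627 days after June 21, 2082:
June 21, 2082 → June 21, 2083: 365 days.
June 2083: 30 − 21 = 9 days remain.
Then July (31), August (31), September (30), October (31), November (30), December (31), January (31), February 2084 (29): 31 + 31 + 30 + 31 + 30 + 31 + 31 + 29 = 244 days.
March 1–9, 2084: 9 days.
Residual: 262 days.
Total: 627 days.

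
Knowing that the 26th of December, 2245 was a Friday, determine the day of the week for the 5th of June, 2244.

Wednesday

Count forward from the earlier date (June 5, 2244) to the later (December 26, 2245):
June 2244: 30 − 5 = 25 days remain.
Then 17 full months totalling 518 days.
December 1–26, 2245: 26 days.
Total: 25 + 518 + 26 = 569 days.
569 mod 7 = 2, so 2 days before Friday is Wednesday.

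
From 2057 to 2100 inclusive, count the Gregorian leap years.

Years divisible by 4 in [2057, 2100]: 2060, 2064, 2068, 2072, 2076, 2080, 2084, 2088, 2092, 2096, 2100.
Of these, 2100 is divisible by 100 but not 400, so not leap.
Leap years: 11 − 1 = 10.

10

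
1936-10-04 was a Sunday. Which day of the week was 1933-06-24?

Count forward from the earlier date (June 24, 1933) to the later (October 4, 1936):
June 24, 1933 → June 24, 1934: 365 days.
June 24, 1934 → June 24, 1935: 365 days.
June 24, 1935 → June 24, 1936: 366 days (1936 is a leap year).
June 1936: 30 − 24 = 6 days remain.
Then July (31), August (31), September (30): 31 + 31 + 30 = 92 days.
October 1–4, 1936: 4 days.
Residual: 102 days.
Total: 1198 days.
1198 mod 7 = 1, so 1 day before Sunday is Saturday.

Saturday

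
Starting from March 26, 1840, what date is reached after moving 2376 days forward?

September 27, 1846

Count 2376 days after March 26, 1840:
March 26, 1840 → March 26, 1841: 365 days.
March 26, 1841 → March 26, 1842: 365 days.
March 26, 1842 → March 26, 1843: 365 days.
March 26, 1843 → March 26, 1844: 366 days (1844 is a leap year).
March 26, 1844 → March 26, 1845: 365 days.
March 26, 1845 → March 26, 1846: 365 days.
March 1846: 31 − 26 = 5 days remain.
Then April (30), May (31), June (30), July (31), August (31): 30 + 31 + 30 + 31 + 31 = 153 days.
September 1–27, 1846: 27 days.
Residual: 185 days.
Total: 2376 days.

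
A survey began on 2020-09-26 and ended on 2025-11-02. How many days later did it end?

Day-of-year of September 26, 2020: 270.
Day-of-year of November 2, 2025: 306.
2020 has 366 days, so 366 − 270 = 96 days remain in 2020.
Full years: 2021: 365; 2022: 365; 2023: 365; 2024: 366. Sum = 1461.
Total: 96 + 1461 + 306 = 1863 days.

1863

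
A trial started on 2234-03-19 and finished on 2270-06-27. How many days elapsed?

13249

Day-of-year of March 19, 2234: 78.
Day-of-year of June 27, 2270: 178.
2234 has 365 days, so 365 − 78 = 287 days remain in 2234.
Full years 2235–2269: 26 common + 9 leap = 26×365 + 9×366 = 12784 days.
Total: 287 + 12784 + 178 = 13249 days.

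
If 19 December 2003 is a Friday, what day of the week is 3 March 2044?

Thursday

Day-of-year of December 19, 2003: 353.
Day-of-year of March 3, 2044: 63.
2003 has 365 days, so 365 − 353 = 12 days remain in 2003.
Full years 2004–2043: 30 common + 10 leap = 30×365 + 10×366 = 14610 days.
Total: 12 + 14610 + 63 = 14685 days.
14685 mod 7 = 6, so 6 days after Friday is Thursday.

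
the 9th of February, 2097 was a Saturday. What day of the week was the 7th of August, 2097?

February 2097: 28 − 9 = 19 days remain (2097 is not a leap year, so February has 28 days).
Then March (31), April (30), May (31), June (30), July (31): 31 + 30 + 31 + 30 + 31 = 153 days.
August 1–7, 2097: 7 days.
Total: 19 + 153 + 7 = 179 days.
179 mod 7 = 4, so 4 days after Saturday is Wednesday.

Wednesday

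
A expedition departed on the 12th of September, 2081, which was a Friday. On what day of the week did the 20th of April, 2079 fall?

Thursday

Count forward from the earlier date (April 20, 2079) to the later (September 12, 2081):
April 2079: 30 − 20 = 10 days remain.
Then 28 full months totalling 854 days.
September 1–12, 2081: 12 days.
Total: 10 + 854 + 12 = 876 days.
876 mod 7 = 1, so 1 day before Friday is Thursday.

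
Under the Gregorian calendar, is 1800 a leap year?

No

1800 is not a leap year (divisible by 100 but not 400).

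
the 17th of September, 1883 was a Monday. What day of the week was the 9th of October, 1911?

Monday

From September 17, 1883 to September 17, 1911: 28 years, of which 6 contain a Feb 29 — 22×365 + 6×366 = 10226 days.
(1900 is not a leap year (divisible by 100 but not 400).)
September 1911: 30 − 17 = 13 days remain.
October 1–9, 1911: 9 days.
Residual: 22 days.
Total: 10248 days.
10248 is a multiple of 7, so the 9th of October, 1911 falls on the same weekday: Monday.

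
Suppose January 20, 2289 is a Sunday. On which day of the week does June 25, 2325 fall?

Thursday

From January 20, 2289 to January 20, 2325: 36 years, of which 8 contain a Feb 29 — 28×365 + 8×366 = 13148 days.
(2300 is not a leap year (divisible by 100 but not 400).)
January 2325: 31 − 20 = 11 days remain.
Then February 2325 (28), March (31), April (30), May (31): 28 + 31 + 30 + 31 = 120 days.
June 1–25, 2325: 25 days.
Residual: 156 days.
Total: 13304 days.
13304 mod 7 = 4, so 4 days after Sunday is Thursday.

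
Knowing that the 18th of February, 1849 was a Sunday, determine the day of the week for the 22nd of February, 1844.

Count forward from the earlier date (February 22, 1844) to the later (February 18, 1849):
February 22, 1844 → February 22, 1845: 366 days (1844 is a leap year).
February 22, 1845 → February 22, 1846: 365 days.
February 22, 1846 → February 22, 1847: 365 days.
February 22, 1847 → February 22, 1848: 365 days.
February 1848: 29 − 22 = 7 days remain (1848 is a leap year, so February has 29 days).
Then 11 full months totalling 337 days.
February 1–18, 1849: 18 days (1849 is not a leap year).
Residual: 362 days.
Total: 1823 days.
1823 mod 7 = 3, so 3 days before Sunday is Thursday.

Thursday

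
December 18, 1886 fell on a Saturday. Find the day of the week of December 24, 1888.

Monday

Day-of-year of December 18, 1886: 352.
Day-of-year of December 24, 1888: 359.
1886 has 365 days, so 365 − 352 = 13 days remain in 1886.
Full years: 1887: 365. Sum = 365.
Total: 13 + 365 + 359 = 737 days.
737 mod 7 = 2, so 2 days after Saturday is Monday.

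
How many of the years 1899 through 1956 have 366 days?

14

Years divisible by 4: 1900, 1904, …, 1956 — 15 in all.
Of these, 1900 is divisible by 100 but not 400, so not leap.
Leap years: 15 − 1 = 14.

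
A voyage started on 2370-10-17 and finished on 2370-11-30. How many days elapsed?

44

October 2370: 31 − 17 = 14 days remain.
November 1–30, 2370: 30 days.
Total: 14 + 30 = 44 days.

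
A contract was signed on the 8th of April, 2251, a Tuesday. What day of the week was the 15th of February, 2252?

April 2251: 30 − 8 = 22 days remain.
Then 9 full months totalling 276 days.
February 1–15, 2252: 15 days (2252 is a leap year).
Residual: 313 days.
Total: 313 days.
313 mod 7 = 5, so 5 days after Tuesday is Sunday.

Sunday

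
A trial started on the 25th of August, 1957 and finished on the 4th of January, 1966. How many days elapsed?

From August 25, 1957 to August 25, 1965: 8 years, of which 2 contain a Feb 29 — 6×365 + 2×366 = 2922 days.
August 1965: 31 − 25 = 6 days remain.
Then September (30), October (31), November (30), December (31): 30 + 31 + 30 + 31 = 122 days.
January 1–4, 1966: 4 days.
Residual: 132 days.
Total: 3054 days.

3054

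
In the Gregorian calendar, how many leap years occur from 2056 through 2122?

16

Years divisible by 4: 2056, 2060, …, 2120 — 17 in all.
Of these, 2100 is divisible by 100 but not 400, so not leap.
Leap years: 17 − 1 = 16.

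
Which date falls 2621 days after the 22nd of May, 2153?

the 25th of July, 2160

Count 2621 days after May 22, 2153:
Day-of-year of May 22, 2153: 142.
Day-of-year of July 25, 2160: 207.
2153 has 365 days, so 365 − 142 = 223 days remain in 2153.
Full years: 2154: 365; 2155: 365; 2156: 366; 2157: 365; 2158: 365; 2159: 365. Sum = 2191.
Total: 223 + 2191 + 207 = 2621 days.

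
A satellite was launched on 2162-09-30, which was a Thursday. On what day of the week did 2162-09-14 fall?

Count forward from the earlier date (September 14, 2162) to the later (September 30, 2162):
Within September 2162: 30 − 14 = 16 days.
16 mod 7 = 2, so 2 days before Thursday is Tuesday.

Tuesday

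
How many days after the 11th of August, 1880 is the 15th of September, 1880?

35

August 1880: 31 − 11 = 20 days remain.
September 1–15, 1880: 15 days.
Total: 20 + 15 = 35 days.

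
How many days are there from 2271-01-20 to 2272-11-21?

671

Day-of-year of January 20, 2271: 20.
Day-of-year of November 21, 2272: 326.
2271 has 365 days, so 365 − 20 = 345 days remain in 2271.
Total: 345 + 326 = 671 days.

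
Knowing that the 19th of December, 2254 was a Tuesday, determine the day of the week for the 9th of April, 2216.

Count forward from the earlier date (April 9, 2216) to the later (December 19, 2254):
From April 9, 2216 to April 9, 2254: 38 years, of which 9 contain a Feb 29 — 29×365 + 9×366 = 13879 days.
April 2254: 30 − 9 = 21 days remain.
Then May (31), June (30), July (31), August (31), September (30), October (31), November (30): 31 + 30 + 31 + 31 + 30 + 31 + 30 = 214 days.
December 1–19, 2254: 19 days.
Residual: 254 days.
Total: 14133 days.
14133 is a multiple of 7, so the 9th of April, 2216 falls on the same weekday: Tuesday.

Tuesday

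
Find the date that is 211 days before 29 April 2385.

30 September 2384

Count 211 days before April 29, 2385:
Day-of-year of September 30, 2384: 274.
Day-of-year of April 29, 2385: 119.
2384 has 366 days, so 366 − 274 = 92 days remain in 2384.
Total: 92 + 119 = 211 days.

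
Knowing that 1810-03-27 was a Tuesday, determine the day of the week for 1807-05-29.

Count forward from the earlier date (May 29, 1807) to the later (March 27, 1810):
Day-of-year of May 29, 1807: 149.
Day-of-year of March 27, 1810: 86.
1807 has 365 days, so 365 − 149 = 216 days remain in 1807.
Full years: 1808: 366; 1809: 365. Sum = 731.
Total: 216 + 731 + 86 = 1033 days.
1033 mod 7 = 4, so 4 days before Tuesday is Friday.

Friday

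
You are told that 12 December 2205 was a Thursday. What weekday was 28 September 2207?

Monday

December 12, 2205 → December 12, 2206: 365 days.
December 2206: 31 − 12 = 19 days remain.
Then January (31), February 2207 (28), March (31), April (30), May (31), June (30), July (31), August (31): 31 + 28 + 31 + 30 + 31 + 30 + 31 + 31 = 243 days.
September 1–28, 2207: 28 days.
Residual: 290 days.
Total: 655 days.
655 mod 7 = 4, so 4 days after Thursday is Monday.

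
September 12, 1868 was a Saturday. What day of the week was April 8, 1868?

Wednesday

Count forward from the earlier date (April 8, 1868) to the later (September 12, 1868):
April 1868: 30 − 8 = 22 days remain.
Then May (31), June (30), July (31), August (31): 31 + 30 + 31 + 31 = 123 days.
September 1–12, 1868: 12 days.
Total: 22 + 123 + 12 = 157 days.
157 mod 7 = 3, so 3 days before Saturday is Wednesday.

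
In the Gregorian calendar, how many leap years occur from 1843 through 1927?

20

Years divisible by 4: 1844, 1848, …, 1924 — 21 in all.
Of these, 1900 is divisible by 100 but not 400, so not leap.
Leap years: 21 − 1 = 20.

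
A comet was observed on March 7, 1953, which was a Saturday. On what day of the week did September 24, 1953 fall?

March 1953: 31 − 7 = 24 days remain.
Then April (30), May (31), June (30), July (31), August (31): 30 + 31 + 30 + 31 + 31 = 153 days.
September 1–24, 1953: 24 days.
Total: 24 + 153 + 24 = 201 days.
201 mod 7 = 5, so 5 days after Saturday is Thursday.

Thursday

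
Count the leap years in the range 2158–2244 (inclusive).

Years divisible by 4: 2160, 2164, …, 2244 — 22 in all.
Of these, 2200 is divisible by 100 but not 400, so not leap.
Leap years: 22 − 1 = 21.

21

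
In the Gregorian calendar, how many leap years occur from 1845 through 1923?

Years divisible by 4: 1848, 1852, …, 1920 — 19 in all.
Of these, 1900 is divisible by 100 but not 400, so not leap.
Leap years: 19 − 1 = 18.

18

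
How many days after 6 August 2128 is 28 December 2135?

2700

Day-of-year of August 6, 2128: 219.
Day-of-year of December 28, 2135: 362.
2128 has 366 days, so 366 − 219 = 147 days remain in 2128.
Full years: 2129: 365; 2130: 365; 2131: 365; 2132: 366; 2133: 365; 2134: 365. Sum = 2191.
Total: 147 + 2191 + 362 = 2700 days.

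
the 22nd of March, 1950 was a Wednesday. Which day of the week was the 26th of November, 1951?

Monday

March 22, 1950 → March 22, 1951: 365 days.
March 1951: 31 − 22 = 9 days remain.
Then April (30), May (31), June (30), July (31), August (31), September (30), October (31): 30 + 31 + 30 + 31 + 31 + 30 + 31 = 214 days.
November 1–26, 1951: 26 days.
Residual: 249 days.
Total: 614 days.
614 mod 7 = 5, so 5 days after Wednesday is Monday.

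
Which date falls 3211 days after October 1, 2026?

July 17, 2035

Count 3211 days after October 1, 2026:
From October 1, 2026 to October 1, 2034: 8 years, of which 2 contain a Feb 29 — 6×365 + 2×366 = 2922 days.
October 2034: 31 − 1 = 30 days remain.
Then November (30), December (31), January (31), February 2035 (28), March (31), April (30), May (31), June (30): 30 + 31 + 31 + 28 + 31 + 30 + 31 + 30 = 242 days.
July 1–17, 2035: 17 days.
Residual: 289 days.
Total: 3211 days.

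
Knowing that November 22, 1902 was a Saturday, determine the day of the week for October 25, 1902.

Saturday

Count forward from the earlier date (October 25, 1902) to the later (November 22, 1902):
October 1902: 31 − 25 = 6 days remain.
November 1–22, 1902: 22 days.
Total: 6 + 22 = 28 days.
28 is a multiple of 7, so October 25, 1902 falls on the same weekday: Saturday.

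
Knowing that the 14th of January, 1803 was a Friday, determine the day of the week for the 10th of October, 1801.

Count forward from the earlier date (October 10, 1801) to the later (January 14, 1803):
Day-of-year of October 10, 1801: 283.
Day-of-year of January 14, 1803: 14.
1801 has 365 days, so 365 − 283 = 82 days remain in 1801.
Full years: 1802: 365. Sum = 365.
Total: 82 + 365 + 14 = 461 days.
461 mod 7 = 6, so 6 days before Friday is Saturday.

Saturday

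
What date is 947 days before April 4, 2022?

August 31, 2019

Count 947 days before April 4, 2022:
Day-of-year of August 31, 2019: 243.
Day-of-year of April 4, 2022: 94.
2019 has 365 days, so 365 − 243 = 122 days remain in 2019.
Full years: 2020: 366; 2021: 365. Sum = 731.
Total: 122 + 731 + 94 = 947 days.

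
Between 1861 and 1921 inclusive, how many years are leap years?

Years divisible by 4: 1864, 1868, …, 1920 — 15 in all.
Of these, 1900 is divisible by 100 but not 400, so not leap.
Leap years: 15 − 1 = 14.

14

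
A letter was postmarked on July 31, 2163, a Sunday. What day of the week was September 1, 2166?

July 31, 2163 → July 31, 2164: 366 days (2164 is a leap year).
July 31, 2164 → July 31, 2165: 365 days.
July 31, 2165 → July 31, 2166: 365 days.
July 2166: 31 − 31 = 0 days remain.
Then August (31): 31 days.
September 1, 2166: 1 day.
Residual: 32 days.
Total: 1128 days.
1128 mod 7 = 1, so 1 day after Sunday is Monday.

Monday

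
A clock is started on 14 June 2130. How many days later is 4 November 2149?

Day-of-year of June 14, 2130: 165.
Day-of-year of November 4, 2149: 308.
2130 has 365 days, so 365 − 165 = 200 days remain in 2130.
Full years 2131–2148: 13 common + 5 leap = 13×365 + 5×366 = 6575 days.
Total: 200 + 6575 + 308 = 7083 days.

7083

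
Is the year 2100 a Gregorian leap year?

2100 is not a leap year (divisible by 100 but not 400).

No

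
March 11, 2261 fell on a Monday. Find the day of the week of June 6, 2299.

Tuesday

From March 11, 2261 to March 11, 2299: 38 years, of which 9 contain a Feb 29 — 29×365 + 9×366 = 13879 days.
March 2299: 31 − 11 = 20 days remain.
Then April (30), May (31): 30 + 31 = 61 days.
June 1–6, 2299: 6 days.
Residual: 87 days.
Total: 13966 days.
13966 mod 7 = 1, so 1 day after Monday is Tuesday.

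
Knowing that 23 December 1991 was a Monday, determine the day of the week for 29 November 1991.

Friday

Count forward from the earlier date (November 29, 1991) to the later (December 23, 1991):
November 1991: 30 − 29 = 1 day remains.
December 1–23, 1991: 23 days.
Total: 1 + 23 = 24 days.
24 mod 7 = 3, so 3 days before Monday is Friday.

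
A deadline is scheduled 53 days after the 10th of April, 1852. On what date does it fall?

the 2nd of June, 1852

Count 53 days after April 10, 1852:
April 1852: 30 − 10 = 20 days remain.
Then May (31): 31 days.
June 1–2, 1852: 2 days.
Total: 20 + 31 + 2 = 53 days.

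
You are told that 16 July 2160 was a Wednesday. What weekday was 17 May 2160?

Count forward from the earlier date (May 17, 2160) to the later (July 16, 2160):
May 2160: 31 − 17 = 14 days remain.
Then June (30): 30 days.
July 1–16, 2160: 16 days.
Total: 14 + 30 + 16 = 60 days.
60 mod 7 = 4, so 4 days before Wednesday is Saturday.

Saturday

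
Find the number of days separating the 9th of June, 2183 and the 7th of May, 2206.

Day-of-year of June 9, 2183: 160.
Day-of-year of May 7, 2206: 127.
2183 has 365 days, so 365 − 160 = 205 days remain in 2183.
Full years 2184–2205: 17 common + 5 leap = 17×365 + 5×366 = 8035 days.
Total: 205 + 8035 + 127 = 8367 days.

8367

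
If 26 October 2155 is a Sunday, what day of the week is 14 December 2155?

October 2155: 31 − 26 = 5 days remain.
Then November (30): 30 days.
December 1–14, 2155: 14 days.
Total: 5 + 30 + 14 = 49 days.
49 is a multiple of 7, so 14 December 2155 falls on the same weekday: Sunday.

Sunday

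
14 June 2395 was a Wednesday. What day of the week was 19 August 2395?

June 2395: 30 − 14 = 16 days remain.
Then July (31): 31 days.
August 1–19, 2395: 19 days.
Total: 16 + 31 + 19 = 66 days.
66 mod 7 = 3, so 3 days after Wednesday is Saturday.

Saturday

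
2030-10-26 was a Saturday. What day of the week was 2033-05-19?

October 26, 2030 → October 26, 2031: 365 days.
October 26, 2031 → October 26, 2032: 366 days (2032 is a leap year).
October 2032: 31 − 26 = 5 days remain.
Then November (30), December (31), January (31), February 2033 (28), March (31), April (30): 30 + 31 + 31 + 28 + 31 + 30 = 181 days.
May 1–19, 2033: 19 days.
Residual: 205 days.
Total: 936 days.
936 mod 7 = 5, so 5 days after Saturday is Thursday.

Thursday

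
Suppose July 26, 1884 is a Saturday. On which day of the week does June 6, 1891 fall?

Saturday

Day-of-year of July 26, 1884: 208.
Day-of-year of June 6, 1891: 157.
1884 has 366 days, so 366 − 208 = 158 days remain in 1884.
Full years: 1885: 365; 1886: 365; 1887: 365; 1888: 366; 1889: 365; 1890: 365. Sum = 2191.
Total: 158 + 2191 + 157 = 2506 days.
2506 is a multiple of 7, so June 6, 1891 falls on the same weekday: Saturday.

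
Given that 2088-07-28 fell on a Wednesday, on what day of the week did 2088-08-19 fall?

July 2088: 31 − 28 = 3 days remain.
August 1–19, 2088: 19 days.
Total: 3 + 19 = 22 days.
22 mod 7 = 1, so 1 day after Wednesday is Thursday.

Thursday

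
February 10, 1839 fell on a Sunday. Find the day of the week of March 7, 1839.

February 1839: 28 − 10 = 18 days remain (1839 is not a leap year, so February has 28 days).
March 1–7, 1839: 7 days.
Total: 18 + 7 = 25 days.
25 mod 7 = 4, so 4 days after Sunday is Thursday.

Thursday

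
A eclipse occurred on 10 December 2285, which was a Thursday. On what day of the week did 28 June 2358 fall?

Saturday

Day-of-year of December 10, 2285: 344.
Day-of-year of June 28, 2358: 179.
2285 has 365 days, so 365 − 344 = 21 days remain in 2285.
Full years 2286–2357: 55 common + 17 leap = 55×365 + 17×366 = 26297 days.
Total: 21 + 26297 + 179 = 26497 days.
26497 mod 7 = 2, so 2 days after Thursday is Saturday.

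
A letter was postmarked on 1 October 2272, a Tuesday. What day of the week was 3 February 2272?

Saturday

Count forward from the earlier date (February 3, 2272) to the later (October 1, 2272):
February 2272: 29 − 3 = 26 days remain (2272 is a leap year, so February has 29 days).
Then March (31), April (30), May (31), June (30), July (31), August (31), September (30): 31 + 30 + 31 + 30 + 31 + 31 + 30 = 214 days.
October 1, 2272: 1 day.
Total: 26 + 214 + 1 = 241 days.
241 mod 7 = 3, so 3 days before Tuesday is Saturday.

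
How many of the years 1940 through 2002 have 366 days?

16

Years divisible by 4: 1940, 1944, …, 2000 — 16 in all.
2000 is divisible by 400, so still leap.
No century exceptions apply. Count: 16.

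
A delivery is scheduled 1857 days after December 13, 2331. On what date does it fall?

January 12, 2337

Count 1857 days after December 13, 2331:
Day-of-year of December 13, 2331: 347.
Day-of-year of January 12, 2337: 12.
2331 has 365 days, so 365 − 347 = 18 days remain in 2331.
Full years: 2332: 366; 2333: 365; 2334: 365; 2335: 365; 2336: 366. Sum = 1827.
Total: 18 + 1827 + 12 = 1857 days.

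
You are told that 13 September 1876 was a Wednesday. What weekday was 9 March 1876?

Count forward from the earlier date (March 9, 1876) to the later (September 13, 1876):
March 1876: 31 − 9 = 22 days remain.
Then April (30), May (31), June (30), July (31), August (31): 30 + 31 + 30 + 31 + 31 = 153 days.
September 1–13, 1876: 13 days.
Total: 22 + 153 + 13 = 188 days.
188 mod 7 = 6, so 6 days before Wednesday is Thursday.

Thursday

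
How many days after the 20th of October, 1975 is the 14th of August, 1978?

1029

October 20, 1975 → October 20, 1976: 366 days (1976 is a leap year).
October 20, 1976 → October 20, 1977: 365 days.
October 1977: 31 − 20 = 11 days remain.
Then 9 full months totalling 273 days.
August 1–14, 1978: 14 days.
Residual: 298 days.
Total: 1029 days.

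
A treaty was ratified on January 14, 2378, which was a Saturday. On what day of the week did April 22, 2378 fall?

January 2378: 31 − 14 = 17 days remain.
Then February 2378 (28), March (31): 28 + 31 = 59 days.
April 1–22, 2378: 22 days.
Total: 17 + 59 + 22 = 98 days.
98 is a multiple of 7, so April 22, 2378 falls on the same weekday: Saturday.

Saturday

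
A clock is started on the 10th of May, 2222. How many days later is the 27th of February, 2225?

1024

Day-of-year of May 10, 2222: 130.
Day-of-year of February 27, 2225: 58.
2222 has 365 days, so 365 − 130 = 235 days remain in 2222.
Full years: 2223: 365; 2224: 366. Sum = 731.
Total: 235 + 731 + 58 = 1024 days.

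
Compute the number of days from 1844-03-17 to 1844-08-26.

March 1844: 31 − 17 = 14 days remain.
Then April (30), May (31), June (30), July (31): 30 + 31 + 30 + 31 = 122 days.
August 1–26, 1844: 26 days.
Total: 14 + 122 + 26 = 162 days.

162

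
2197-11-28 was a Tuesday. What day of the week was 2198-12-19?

Day-of-year of November 28, 2197: 332.
Day-of-year of December 19, 2198: 353.
2197 has 365 days, so 365 − 332 = 33 days remain in 2197.
Total: 33 + 353 = 386 days.
386 mod 7 = 1, so 1 day after Tuesday is Wednesday.

Wednesday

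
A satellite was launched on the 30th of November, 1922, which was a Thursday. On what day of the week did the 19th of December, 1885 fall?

Count forward from the earlier date (December 19, 1885) to the later (November 30, 1922):
From December 19, 1885 to December 19, 1921: 36 years, of which 8 contain a Feb 29 — 28×365 + 8×366 = 13148 days.
(1900 is not a leap year (divisible by 100 but not 400).)
December 1921: 31 − 19 = 12 days remain.
Then 10 full months totalling 304 days.
November 1–30, 1922: 30 days.
Residual: 346 days.
Total: 13494 days.
13494 mod 7 = 5, so 5 days before Thursday is Saturday.

Saturday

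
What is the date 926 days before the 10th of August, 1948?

the 27th of January, 1946

Count 926 days before August 10, 1948:
Day-of-year of January 27, 1946: 27.
Day-of-year of August 10, 1948: 223.
1946 has 365 days, so 365 − 27 = 338 days remain in 1946.
Full years: 1947: 365. Sum = 365.
Total: 338 + 365 + 223 = 926 days.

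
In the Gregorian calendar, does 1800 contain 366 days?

1800 is not a leap year (divisible by 100 but not 400).

No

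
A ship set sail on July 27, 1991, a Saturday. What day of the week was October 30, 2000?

Day-of-year of July 27, 1991: 208.
Day-of-year of October 30, 2000: 304.
1991 has 365 days, so 365 − 208 = 157 days remain in 1991.
Full years 1992–1999: 6 common + 2 leap = 6×365 + 2×366 = 2922 days.
Total: 157 + 2922 + 304 = 3383 days.
3383 mod 7 = 2, so 2 days after Saturday is Monday.

Monday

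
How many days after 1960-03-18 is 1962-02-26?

710

Day-of-year of March 18, 1960: 78.
Day-of-year of February 26, 1962: 57.
1960 has 366 days, so 366 − 78 = 288 days remain in 1960.
Full years: 1961: 365. Sum = 365.
Total: 288 + 365 + 57 = 710 days.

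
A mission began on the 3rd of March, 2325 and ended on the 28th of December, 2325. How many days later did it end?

March 2325: 31 − 3 = 28 days remain.
Then April (30), May (31), June (30), July (31), August (31), September (30), October (31), November (30): 30 + 31 + 30 + 31 + 31 + 30 + 31 + 30 = 244 days.
December 1–28, 2325: 28 days.
Total: 28 + 244 + 28 = 300 days.

300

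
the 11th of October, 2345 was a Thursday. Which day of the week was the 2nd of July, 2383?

Day-of-year of October 11, 2345: 284.
Day-of-year of July 2, 2383: 183.
2345 has 365 days, so 365 − 284 = 81 days remain in 2345.
Full years 2346–2382: 28 common + 9 leap = 28×365 + 9×366 = 13514 days.
Total: 81 + 13514 + 183 = 13778 days.
13778 mod 7 = 2, so 2 days after Thursday is Saturday.

Saturday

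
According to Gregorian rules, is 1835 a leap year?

1835 is not a leap year.

No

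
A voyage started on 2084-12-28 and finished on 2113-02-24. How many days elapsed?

10284

Day-of-year of December 28, 2084: 363.
Day-of-year of February 24, 2113: 55.
2084 has 366 days, so 366 − 363 = 3 days remain in 2084.
Full years 2085–2112: 22 common + 6 leap = 22×365 + 6×366 = 10226 days.
Total: 3 + 10226 + 55 = 10284 days.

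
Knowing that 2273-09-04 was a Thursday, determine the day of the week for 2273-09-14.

Sunday

Within September 2273: 14 − 4 = 10 days.
10 mod 7 = 3, so 3 days after Thursday is Sunday.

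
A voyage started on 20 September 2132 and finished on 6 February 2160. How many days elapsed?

Day-of-year of September 20, 2132: 264.
Day-of-year of February 6, 2160: 37.
2132 has 366 days, so 366 − 264 = 102 days remain in 2132.
Full years 2133–2159: 21 common + 6 leap = 21×365 + 6×366 = 9861 days.
Total: 102 + 9861 + 37 = 10000 days.

10000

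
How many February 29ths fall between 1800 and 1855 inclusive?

13

Years divisible by 4: 1800, 1804, …, 1852 — 14 in all.
Of these, 1800 is divisible by 100 but not 400, so not leap.
Leap years: 14 − 1 = 13.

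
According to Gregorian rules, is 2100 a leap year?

No

2100 is not a leap year (divisible by 100 but not 400).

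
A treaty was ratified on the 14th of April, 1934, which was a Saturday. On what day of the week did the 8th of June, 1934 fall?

April 1934: 30 − 14 = 16 days remain.
Then May (31): 31 days.
June 1–8, 1934: 8 days.
Total: 16 + 31 + 8 = 55 days.
55 mod 7 = 6, so 6 days after Saturday is Friday.

Friday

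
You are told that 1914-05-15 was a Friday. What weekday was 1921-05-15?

Day-of-year of May 15, 1914: 135.
Day-of-year of May 15, 1921: 135.
1914 has 365 days, so 365 − 135 = 230 days remain in 1914.
Full years: 1915: 365; 1916: 366; 1917: 365; 1918: 365; 1919: 365; 1920: 366. Sum = 2192.
Total: 230 + 2192 + 135 = 2557 days.
2557 mod 7 = 2, so 2 days after Friday is Sunday.

Sunday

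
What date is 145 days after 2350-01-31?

2350-06-25

Count 145 days after January 31, 2350:
January 2350: 31 − 31 = 0 days remain.
Then February 2350 (28), March (31), April (30), May (31): 28 + 31 + 30 + 31 = 120 days.
June 1–25, 2350: 25 days.
Total: 0 + 120 + 25 = 145 days.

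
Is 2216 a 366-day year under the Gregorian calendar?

2216 is a leap year.

Yes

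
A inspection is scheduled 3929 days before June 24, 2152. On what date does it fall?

September 21, 2141

Count 3929 days before June 24, 2152:
Day-of-year of September 21, 2141: 264.
Day-of-year of June 24, 2152: 176.
2141 has 365 days, so 365 − 264 = 101 days remain in 2141.
Full years 2142–2151: 8 common + 2 leap = 8×365 + 2×366 = 3652 days.
Total: 101 + 3652 + 176 = 3929 days.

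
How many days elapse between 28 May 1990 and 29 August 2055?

23834

From May 28, 1990 to May 28, 2055: 65 years, of which 16 contain a Feb 29 — 49×365 + 16×366 = 23741 days.
(2000 is a leap year (divisible by 400).)
May 2055: 31 − 28 = 3 days remain.
Then June (30), July (31): 30 + 31 = 61 days.
August 1–29, 2055: 29 days.
Residual: 93 days.
Total: 23834 days.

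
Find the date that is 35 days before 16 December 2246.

11 November 2246

Count 35 days before December 16, 2246:
November 2246: 30 − 11 = 19 days remain.
December 1–16, 2246: 16 days.
Total: 19 + 16 = 35 days.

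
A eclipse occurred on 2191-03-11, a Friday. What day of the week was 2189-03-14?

Saturday

Count forward from the earlier date (March 14, 2189) to the later (March 11, 2191):
Day-of-year of March 14, 2189: 73.
Day-of-year of March 11, 2191: 70.
2189 has 365 days, so 365 − 73 = 292 days remain in 2189.
Full years: 2190: 365. Sum = 365.
Total: 292 + 365 + 70 = 727 days.
727 mod 7 = 6, so 6 days before Friday is Saturday.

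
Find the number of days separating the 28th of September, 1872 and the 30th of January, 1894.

7794

Day-of-year of September 28, 1872: 272.
Day-of-year of January 30, 1894: 30.
1872 has 366 days, so 366 − 272 = 94 days remain in 1872.
Full years 1873–1893: 16 common + 5 leap = 16×365 + 5×366 = 7670 days.
Total: 94 + 7670 + 30 = 7794 days.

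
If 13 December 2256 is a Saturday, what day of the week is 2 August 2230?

Monday

Count forward from the earlier date (August 2, 2230) to the later (December 13, 2256):
From August 2, 2230 to August 2, 2256: 26 years, of which 7 contain a Feb 29 — 19×365 + 7×366 = 9497 days.
August 2256: 31 − 2 = 29 days remain.
Then September (30), October (31), November (30): 30 + 31 + 30 = 91 days.
December 1–13, 2256: 13 days.
Residual: 133 days.
Total: 9630 days.
9630 mod 7 = 5, so 5 days before Saturday is Monday.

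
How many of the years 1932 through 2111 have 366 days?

44

Years divisible by 4: 1932, 1936, …, 2108 — 45 in all.
Of these, 2100 is divisible by 100 but not 400, so not leap.
2000 is divisible by 400, so still leap.
Leap years: 45 − 1 = 44.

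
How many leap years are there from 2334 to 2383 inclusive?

Years divisible by 4 in [2334, 2383]: 2336, 2340, 2344, 2348, 2352, 2356, 2360, 2364, 2368, 2372, 2376, 2380.
No century exceptions apply. Count: 12.

12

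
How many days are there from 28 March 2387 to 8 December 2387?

March 2387: 31 − 28 = 3 days remain.
Then April (30), May (31), June (30), July (31), August (31), September (30), October (31), November (30): 30 + 31 + 30 + 31 + 31 + 30 + 31 + 30 = 244 days.
December 1–8, 2387: 8 days.
Total: 3 + 244 + 8 = 255 days.

255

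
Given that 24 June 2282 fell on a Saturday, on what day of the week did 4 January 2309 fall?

Day-of-year of June 24, 2282: 175.
Day-of-year of January 4, 2309: 4.
2282 has 365 days, so 365 − 175 = 190 days remain in 2282.
Full years 2283–2308: 20 common + 6 leap = 20×365 + 6×366 = 9496 days.
Total: 190 + 9496 + 4 = 9690 days.
9690 mod 7 = 2, so 2 days after Saturday is Monday.

Monday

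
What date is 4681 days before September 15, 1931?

November 21, 1918

Count 4681 days before September 15, 1931:
From November 21, 1918 to November 21, 1930: 12 years, of which 3 contain a Feb 29 — 9×365 + 3×366 = 4383 days.
November 1930: 30 − 21 = 9 days remain.
Then 9 full months totalling 274 days.
September 1–15, 1931: 15 days.
Residual: 298 days.
Total: 4681 days.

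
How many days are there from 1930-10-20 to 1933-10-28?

1104

Day-of-year of October 20, 1930: 293.
Day-of-year of October 28, 1933: 301.
1930 has 365 days, so 365 − 293 = 72 days remain in 1930.
Full years: 1931: 365; 1932: 366. Sum = 731.
Total: 72 + 731 + 301 = 1104 days.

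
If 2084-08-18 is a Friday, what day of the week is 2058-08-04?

Count forward from the earlier date (August 4, 2058) to the later (August 18, 2084):
Day-of-year of August 4, 2058: 216.
Day-of-year of August 18, 2084: 231.
2058 has 365 days, so 365 − 216 = 149 days remain in 2058.
Full years 2059–2083: 19 common + 6 leap = 19×365 + 6×366 = 9131 days.
Total: 149 + 9131 + 231 = 9511 days.
9511 mod 7 = 5, so 5 days before Friday is Sunday.

Sunday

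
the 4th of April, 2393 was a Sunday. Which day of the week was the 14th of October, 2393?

April 2393: 30 − 4 = 26 days remain.
Then May (31), June (30), July (31), August (31), September (30): 31 + 30 + 31 + 31 + 30 = 153 days.
October 1–14, 2393: 14 days.
Total: 26 + 153 + 14 = 193 days.
193 mod 7 = 4, so 4 days after Sunday is Thursday.

Thursday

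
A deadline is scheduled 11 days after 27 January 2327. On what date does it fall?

7 February 2327

Count 11 days after January 27, 2327:
January 2327: 31 − 27 = 4 days remain.
February 1–7, 2327: 7 days (2327 is not a leap year).
Total: 4 + 7 = 11 days.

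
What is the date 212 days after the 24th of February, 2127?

the 24th of September, 2127

Count 212 days after February 24, 2127:
February 2127: 28 − 24 = 4 days remain (2127 is not a leap year, so February has 28 days).
Then March (31), April (30), May (31), June (30), July (31), August (31): 31 + 30 + 31 + 30 + 31 + 31 = 184 days.
September 1–24, 2127: 24 days.
Total: 4 + 184 + 24 = 212 days.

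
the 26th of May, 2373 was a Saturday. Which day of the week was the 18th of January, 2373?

Count forward from the earlier date (January 18, 2373) to the later (May 26, 2373):
January 2373: 31 − 18 = 13 days remain.
Then February 2373 (28), March (31), April (30): 28 + 31 + 30 = 89 days.
May 1–26, 2373: 26 days.
Total: 13 + 89 + 26 = 128 days.
128 mod 7 = 2, so 2 days before Saturday is Thursday.

Thursday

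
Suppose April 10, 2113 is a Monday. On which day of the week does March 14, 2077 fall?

Count forward from the earlier date (March 14, 2077) to the later (April 10, 2113):
From March 14, 2077 to March 14, 2113: 36 years, of which 8 contain a Feb 29 — 28×365 + 8×366 = 13148 days.
(2100 is not a leap year (divisible by 100 but not 400).)
March 2113: 31 − 14 = 17 days remain.
April 1–10, 2113: 10 days.
Residual: 27 days.
Total: 13175 days.
13175 mod 7 = 1, so 1 day before Monday is Sunday.

Sunday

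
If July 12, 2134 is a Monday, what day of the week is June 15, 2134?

Tuesday

Count forward from the earlier date (June 15, 2134) to the later (July 12, 2134):
June 2134: 30 − 15 = 15 days remain.
July 1–12, 2134: 12 days.
Total: 15 + 12 = 27 days.
27 mod 7 = 6, so 6 days before Monday is Tuesday.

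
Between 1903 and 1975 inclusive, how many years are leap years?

Years divisible by 4: 1904, 1908, …, 1972 — 18 in all.
No century exceptions apply. Count: 18.

18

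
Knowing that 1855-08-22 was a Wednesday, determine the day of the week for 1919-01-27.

From August 22, 1855 to August 22, 1918: 63 years, of which 15 contain a Feb 29 — 48×365 + 15×366 = 23010 days.
(1900 is not a leap year (divisible by 100 but not 400).)
August 1918: 31 − 22 = 9 days remain.
Then September (30), October (31), November (30), December (31): 30 + 31 + 30 + 31 = 122 days.
January 1–27, 1919: 27 days.
Residual: 158 days.
Total: 23168 days.
23168 mod 7 = 5, so 5 days after Wednesday is Monday.

Monday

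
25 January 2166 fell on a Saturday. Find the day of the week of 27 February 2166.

Thursday

January 2166: 31 − 25 = 6 days remain.
February 1–27, 2166: 27 days (2166 is not a leap year).
Total: 6 + 27 = 33 days.
33 mod 7 = 5, so 5 days after Saturday is Thursday.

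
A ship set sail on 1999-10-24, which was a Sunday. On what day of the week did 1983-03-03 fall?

Count forward from the earlier date (March 3, 1983) to the later (October 24, 1999):
Day-of-year of March 3, 1983: 62.
Day-of-year of October 24, 1999: 297.
1983 has 365 days, so 365 − 62 = 303 days remain in 1983.
Full years 1984–1998: 11 common + 4 leap = 11×365 + 4×366 = 5479 days.
Total: 303 + 5479 + 297 = 6079 days.
6079 mod 7 = 3, so 3 days before Sunday is Thursday.

Thursday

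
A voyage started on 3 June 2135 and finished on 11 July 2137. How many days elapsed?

June 2135: 30 − 3 = 27 days remain.
Then 24 full months totalling 731 days.
July 1–11, 2137: 11 days.
Total: 27 + 731 + 11 = 769 days.

769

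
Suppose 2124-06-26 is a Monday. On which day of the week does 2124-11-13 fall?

June 2124: 30 − 26 = 4 days remain.
Then July (31), August (31), September (30), October (31): 31 + 31 + 30 + 31 = 123 days.
November 1–13, 2124: 13 days.
Total: 4 + 123 + 13 = 140 days.
140 is a multiple of 7, so 2124-11-13 falls on the same weekday: Monday.

Monday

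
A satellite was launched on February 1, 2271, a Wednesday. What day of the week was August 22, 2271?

Tuesday

February 2271: 28 − 1 = 27 days remain (2271 is not a leap year, so February has 28 days).
Then March (31), April (30), May (31), June (30), July (31): 31 + 30 + 31 + 30 + 31 = 153 days.
August 1–22, 2271: 22 days.
Total: 27 + 153 + 22 = 202 days.
202 mod 7 = 6, so 6 days after Wednesday is Tuesday.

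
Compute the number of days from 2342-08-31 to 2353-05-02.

3897

Day-of-year of August 31, 2342: 243.
Day-of-year of May 2, 2353: 122.
2342 has 365 days, so 365 − 243 = 122 days remain in 2342.
Full years 2343–2352: 7 common + 3 leap = 7×365 + 3×366 = 3653 days.
Total: 122 + 3653 + 122 = 3897 days.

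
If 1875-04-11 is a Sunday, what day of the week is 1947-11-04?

Day-of-year of April 11, 1875: 101.
Day-of-year of November 4, 1947: 308.
1875 has 365 days, so 365 − 101 = 264 days remain in 1875.
Full years 1876–1946: 54 common + 17 leap = 54×365 + 17×366 = 25932 days.
Total: 264 + 25932 + 308 = 26504 days.
26504 mod 7 = 2, so 2 days after Sunday is Tuesday.

Tuesday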